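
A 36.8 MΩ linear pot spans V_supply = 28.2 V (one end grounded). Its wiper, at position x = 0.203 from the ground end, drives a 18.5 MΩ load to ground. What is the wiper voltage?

V_out ≈ 4.33 V

Lower segment x·R_p = 7.470 MΩ; upper segment (1−x)·R_p = 29.33 MΩ.
(x·R_p) ‖ R_L = 5.322 MΩ.
Loaded-divider output: V_out = 28.2 × 0.1536 = 4.331 V.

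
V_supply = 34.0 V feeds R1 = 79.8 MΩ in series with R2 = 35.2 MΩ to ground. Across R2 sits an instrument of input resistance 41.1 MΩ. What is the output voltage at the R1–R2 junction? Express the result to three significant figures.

V_out ≈ 6.53 V

First combine the lower leg with the load: R2 ‖ R_L = 18.96 MΩ.
Then V_out = V_supply · R2'/(R1 + R2') = 34.0 × 18.96/98.76 = 6.528 V.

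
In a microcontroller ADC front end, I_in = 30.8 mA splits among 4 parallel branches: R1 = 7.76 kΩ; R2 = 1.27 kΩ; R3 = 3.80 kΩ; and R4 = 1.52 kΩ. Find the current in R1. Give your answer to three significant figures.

I ≈ 2.16 mA

ΣG = 1/7.76 + 1/1.27 + 1/3.80 + 1/1.52 = 1.837.
Current divider: I(R1) = I_in · G_k/ΣG = 30.8 × (0.1289/1.837) = 30.8 × 0.07014 = 2.160 mA.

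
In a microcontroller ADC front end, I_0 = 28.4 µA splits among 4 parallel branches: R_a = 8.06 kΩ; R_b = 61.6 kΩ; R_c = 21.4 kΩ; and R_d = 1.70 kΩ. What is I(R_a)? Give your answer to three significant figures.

Total conductance ΣG = 1/8.06 + 1/61.6 + 1/21.4 + 1/1.70 = 0.7753 (units of 1/kΩ).
By the current-divider rule, I = I_0 · G_k/ΣG = 28.4 × 0.1600 = 4.545 µA.

I ≈ 4.54 µA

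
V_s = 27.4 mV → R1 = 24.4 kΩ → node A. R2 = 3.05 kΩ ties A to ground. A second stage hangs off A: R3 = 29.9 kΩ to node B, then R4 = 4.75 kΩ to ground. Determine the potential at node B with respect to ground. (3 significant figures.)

V_B ≈ 0.387 mV

Node A sees R2 in parallel with the series input of stage 2, R3 + R4 = 34.65 kΩ.
Effective lower resistance at A: R2 ‖ 34.65 = 2.803 kΩ.
V_A = 27.4 × 2.803/(24.4 + 2.803) = 2.824 mV.
Stage 2 is unloaded, so V_B = V_A · R4/(R3+R4) = 2.824 × 4.75/34.65 = 0.3871 mV.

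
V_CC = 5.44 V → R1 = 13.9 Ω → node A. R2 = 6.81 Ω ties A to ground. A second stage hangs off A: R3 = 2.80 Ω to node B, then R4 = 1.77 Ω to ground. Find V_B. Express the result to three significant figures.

V_B ≈ 0.346 V

Node A sees R2 in parallel with the series input of stage 2, R3 + R4 = 4.570 Ω.
Effective lower resistance at A: R2 ‖ 4.570 = 2.735 Ω.
So V_A = 5.44 × 0.1644 = 0.8943 V.
Stage 2 is unloaded, so V_B = V_A · R4/(R3+R4) = 0.8943 × 1.77/4.570 = 0.3464 V.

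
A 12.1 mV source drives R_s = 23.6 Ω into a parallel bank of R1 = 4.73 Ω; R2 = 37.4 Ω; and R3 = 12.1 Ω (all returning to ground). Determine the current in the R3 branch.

I ≈ 0.117 mA

Combine the parallel branches: R_p = (1/4.73 + 1/37.4 + 1/12.1)⁻¹ = 3.117 Ω.
V_A = 12.1 × 3.117/26.72 = 1.412 mV.
I(R3) = V_A / R3 = 1.412/12.1 = 0.1167 mA.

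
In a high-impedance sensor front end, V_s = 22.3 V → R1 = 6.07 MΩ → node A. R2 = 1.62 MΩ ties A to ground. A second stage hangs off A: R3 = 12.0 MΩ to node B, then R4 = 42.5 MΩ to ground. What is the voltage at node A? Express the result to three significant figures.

V_A ≈ 4.59 V

The second stage (R3 + R4 = 54.50 MΩ) loads node A in parallel with R2.
R2 ‖ (R3+R4) = 1.573 MΩ.
So V_A = 22.3 × 0.2058 = 4.590 V.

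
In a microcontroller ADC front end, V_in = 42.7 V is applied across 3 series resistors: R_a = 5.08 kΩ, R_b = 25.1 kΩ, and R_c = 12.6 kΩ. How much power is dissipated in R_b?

ΣR = 42.78 kΩ → I = 42.7/42.78 = 0.9981 mA.
P(R_b) = I²·R_b = (0.9981)² × 25.1 = 25.01 mW.

P ≈ 25.0 mW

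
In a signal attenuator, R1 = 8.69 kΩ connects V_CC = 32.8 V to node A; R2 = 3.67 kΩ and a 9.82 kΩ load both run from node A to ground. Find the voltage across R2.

V_out ≈ 7.71 V

First combine the lower leg with the load: R2 ‖ R_L = 2.672 kΩ.
Then V_out = V_CC · R2'/(R1 + R2') = 32.8 × 2.672/11.36 = 7.713 V.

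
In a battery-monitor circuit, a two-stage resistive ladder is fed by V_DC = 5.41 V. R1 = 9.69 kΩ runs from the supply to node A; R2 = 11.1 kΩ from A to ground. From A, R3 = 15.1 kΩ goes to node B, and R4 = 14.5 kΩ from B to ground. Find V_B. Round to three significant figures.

V_B ≈ 1.20 V

Node A sees R2 in parallel with the series input of stage 2, R3 + R4 = 29.60 kΩ.
Effective lower resistance at A: R2 ‖ 29.60 = 8.073 kΩ.
So V_A = 5.41 × 0.4545 = 2.459 V.
Then the unloaded second divider: V_B = V_A × R4/(R3+R4) = 2.459 × 0.4899 = 1.204 V.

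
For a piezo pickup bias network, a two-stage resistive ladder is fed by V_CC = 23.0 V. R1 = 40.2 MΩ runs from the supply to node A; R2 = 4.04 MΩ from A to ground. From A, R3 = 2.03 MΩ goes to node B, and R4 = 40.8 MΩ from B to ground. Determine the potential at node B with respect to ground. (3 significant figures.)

Looking into the second stage from A: R3 + R4 = 42.83 MΩ appears in parallel with R2.
R2 ‖ (R3+R4) = 3.692 MΩ.
First divider: V_A = V_CC · 3.692/(40.2 + 3.692) = 1.935 V.
V_B = V_A × 0.9526 = 1.843 V.

V_B ≈ 1.84 V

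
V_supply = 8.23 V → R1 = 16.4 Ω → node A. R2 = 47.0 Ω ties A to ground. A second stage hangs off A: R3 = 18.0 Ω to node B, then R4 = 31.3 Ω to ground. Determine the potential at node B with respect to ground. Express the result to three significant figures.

V_B ≈ 3.11 V

Looking into the second stage from A: R3 + R4 = 49.30 Ω appears in parallel with R2.
Effective lower resistance at A: R2 ‖ 49.30 = 24.06 Ω.
So V_A = 8.23 × 0.5947 = 4.894 V.
Then the unloaded second divider: V_B = V_A × R4/(R3+R4) = 4.894 × 0.6349 = 3.107 V.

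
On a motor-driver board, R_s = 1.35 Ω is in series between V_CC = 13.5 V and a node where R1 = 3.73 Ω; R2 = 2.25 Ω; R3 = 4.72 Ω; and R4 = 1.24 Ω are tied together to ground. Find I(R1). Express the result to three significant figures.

Equivalent of the parallel group: R_p = 0.5777 Ω.
V_A by voltage divider: V_A = 13.5 × 0.5777/(1.35 + 0.5777) = 4.046 V.
I(R1) = V_A / R1 = 4.046/3.73 = 1.085 A.

I ≈ 1.08 A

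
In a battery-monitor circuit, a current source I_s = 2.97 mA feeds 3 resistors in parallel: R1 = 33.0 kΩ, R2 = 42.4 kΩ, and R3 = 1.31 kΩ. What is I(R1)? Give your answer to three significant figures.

ΣG = 1/33.0 + 1/42.4 + 1/1.31 = 0.8172.
Current divider: I(R1) = I_s · G_k/ΣG = 2.97 × (0.03030/0.8172) = 2.97 × 0.03708 = 0.1101 mA.

I ≈ 0.110 mA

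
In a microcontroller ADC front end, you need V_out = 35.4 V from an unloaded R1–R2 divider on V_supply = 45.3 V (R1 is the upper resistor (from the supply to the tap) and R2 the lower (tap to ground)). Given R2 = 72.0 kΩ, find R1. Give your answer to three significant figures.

R1 ≈ 20.1 kΩ

V_out/V_supply = R2/(R1+R2) = 0.7815.
R1 = R2·(1/k − 1) = 72.0 × 0.2797 = 20.14 kΩ.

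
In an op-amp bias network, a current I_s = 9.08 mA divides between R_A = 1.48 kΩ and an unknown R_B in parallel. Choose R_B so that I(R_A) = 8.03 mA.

Two-branch current divider: I_A = I_s · R_B/(R_A + R_B).
With f = 0.8844, R_B = R_A · f/(1−f) = 1.48 × 7.648 = 11.32 kΩ.

R_B ≈ 11.3 kΩ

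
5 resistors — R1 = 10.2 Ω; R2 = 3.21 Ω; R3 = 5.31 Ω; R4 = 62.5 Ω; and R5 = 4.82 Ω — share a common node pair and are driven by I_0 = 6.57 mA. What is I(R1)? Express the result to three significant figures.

I ≈ 0.784 mA

Conductances: ΣG = 1/10.2 + 1/3.21 + 1/5.31 + 1/62.5 + 1/4.82 = 0.8214 (1/Ω).
Current divider: I(R1) = I_0 · G_k/ΣG = 6.57 × (0.09804/0.8214) = 6.57 × 0.1194 = 0.7842 mA.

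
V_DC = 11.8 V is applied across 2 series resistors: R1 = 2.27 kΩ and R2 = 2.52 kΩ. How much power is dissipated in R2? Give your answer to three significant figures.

P ≈ 15.3 mW

Series current I = V_DC/ΣR = 11.8/4.790 = 2.463 mA.
V(R2) = I·R = 6.208 V; P = V·I = 6.208 × 2.463 = 15.29 mW.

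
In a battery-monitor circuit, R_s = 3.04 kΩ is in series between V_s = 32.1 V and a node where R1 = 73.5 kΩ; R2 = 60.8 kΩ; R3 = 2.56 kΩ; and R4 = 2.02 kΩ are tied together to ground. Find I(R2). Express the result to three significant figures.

Parallel bank: R_p = 1/(1/73.5 + 1/60.8 + 1/2.56 + 1/2.02) = 1.092 kΩ.
V_A = 32.1 × 1.092/4.132 = 8.484 V.
I(R2) = V_A / R2 = 8.484/60.8 = 0.1395 mA.
(Check via current divider: I_total = 7.769 mA; share G_k/ΣG = 0.01796 → same result.)

I ≈ 0.140 mA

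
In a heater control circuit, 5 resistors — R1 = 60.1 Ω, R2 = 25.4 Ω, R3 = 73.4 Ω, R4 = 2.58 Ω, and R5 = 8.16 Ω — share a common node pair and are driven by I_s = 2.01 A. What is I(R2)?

Conductances: ΣG = 1/60.1 + 1/25.4 + 1/73.4 + 1/2.58 + 1/8.16 = 0.5798 (1/Ω).
R2 takes the fraction G_k/ΣG = 0.03937/0.5798 = 0.06791, so I = 2.01 × 0.06791 = 0.1365 A.

I ≈ 0.136 A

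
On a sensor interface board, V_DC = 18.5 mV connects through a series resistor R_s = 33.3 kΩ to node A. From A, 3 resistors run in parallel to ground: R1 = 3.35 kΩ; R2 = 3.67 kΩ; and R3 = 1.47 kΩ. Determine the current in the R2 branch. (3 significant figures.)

I ≈ 0.118 µA

Combine the parallel branches: R_p = (1/3.35 + 1/3.67 + 1/1.47)⁻¹ = 0.7992 kΩ.
Node voltage V_A = V_DC · R_p/(R_s + R_p) = 18.5 × 0.02344 = 0.4336 mV.
Branch current I = V_A/R2 = 0.4336/3.67 = 0.1181 µA.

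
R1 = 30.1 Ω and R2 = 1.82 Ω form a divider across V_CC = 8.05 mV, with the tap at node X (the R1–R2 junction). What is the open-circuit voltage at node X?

With X open, the divider is unloaded: V_th = 8.05 × 1.82/31.92 = 0.4590 mV.

V_th ≈ 0.459 mV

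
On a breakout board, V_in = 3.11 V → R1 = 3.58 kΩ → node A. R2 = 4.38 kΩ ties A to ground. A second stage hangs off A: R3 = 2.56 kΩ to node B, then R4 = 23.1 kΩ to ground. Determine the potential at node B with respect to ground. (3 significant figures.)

V_B ≈ 1.43 V

Looking into the second stage from A: R3 + R4 = 25.66 kΩ appears in parallel with R2.
R2 ‖ (R3+R4) = 3.741 kΩ.
First divider: V_A = V_in · 3.741/(3.58 + 3.741) = 1.589 V.
Then the unloaded second divider: V_B = V_A × R4/(R3+R4) = 1.589 × 0.9002 = 1.431 V.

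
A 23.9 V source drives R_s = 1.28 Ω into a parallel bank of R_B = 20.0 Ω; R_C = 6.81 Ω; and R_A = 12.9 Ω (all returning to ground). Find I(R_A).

I ≈ 1.37 A

Equivalent of the parallel group: R_p = 3.645 Ω.
Node voltage V_A = V_supply · R_p/(R_s + R_p) = 23.9 × 0.7401 = 17.69 V.
Branch current I = V_A/R_A = 17.69/12.9 = 1.371 A.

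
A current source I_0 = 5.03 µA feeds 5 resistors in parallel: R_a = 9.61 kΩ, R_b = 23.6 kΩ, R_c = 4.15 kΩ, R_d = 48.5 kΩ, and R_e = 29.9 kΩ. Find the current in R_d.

ΣG = 1/9.61 + 1/23.6 + 1/4.15 + 1/48.5 + 1/29.9 = 0.4415.
R_d takes the fraction G_k/ΣG = 0.02062/0.4415 = 0.04671, so I = 5.03 × 0.04671 = 0.2349 µA.

I ≈ 0.235 µA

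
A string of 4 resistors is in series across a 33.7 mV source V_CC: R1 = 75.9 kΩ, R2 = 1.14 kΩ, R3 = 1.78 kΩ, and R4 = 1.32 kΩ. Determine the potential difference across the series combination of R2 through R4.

ΣR = 75.9 + 1.14 + 1.78 + 1.32 = 80.14 kΩ.
R_{R2..R4} = 1.14 + 1.78 + 1.32 = 4.240 kΩ.
By the voltage-divider rule, V = 33.7 × 4.240/80.14 = 1.783 mV.

V ≈ 1.78 mV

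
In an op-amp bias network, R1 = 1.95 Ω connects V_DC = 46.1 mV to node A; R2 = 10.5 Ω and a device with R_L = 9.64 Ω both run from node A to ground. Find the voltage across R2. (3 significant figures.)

V_out ≈ 33.2 mV

First combine the lower leg with the load: R2 ‖ R_L = 5.026 Ω.
Voltage divider with the loaded lower leg: V_out = 46.1 × 5.026/(1.95 + 5.026) = 46.1 × 0.7205 = 33.21 mV.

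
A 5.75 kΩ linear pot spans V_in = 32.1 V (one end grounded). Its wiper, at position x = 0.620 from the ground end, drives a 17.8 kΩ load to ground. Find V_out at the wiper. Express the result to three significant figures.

V_out ≈ 18.5 V

Split the track: R_lower = x·R_p = 3.565 kΩ, R_upper = (1−x)·R_p = 2.185 kΩ.
(x·R_p) ‖ R_L = 2.970 kΩ.
Loaded-divider output: V_out = 32.1 × 0.5762 = 18.49 V.
(Unloaded: V_out = x·V_in = 19.9 V.)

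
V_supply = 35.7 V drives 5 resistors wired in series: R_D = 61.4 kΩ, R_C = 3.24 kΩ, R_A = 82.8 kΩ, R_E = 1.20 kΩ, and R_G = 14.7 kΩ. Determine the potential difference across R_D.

ΣR = 61.4 + 3.24 + 82.8 + 1.20 + 14.7 = 163.3 kΩ.
V = V_supply · R/ΣR = 35.7 × 0.3759 = 13.42 V.

V ≈ 13.4 V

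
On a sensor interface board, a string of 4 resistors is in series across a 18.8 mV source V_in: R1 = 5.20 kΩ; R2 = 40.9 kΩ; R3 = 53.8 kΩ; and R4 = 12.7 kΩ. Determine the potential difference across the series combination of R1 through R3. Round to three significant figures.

V ≈ 16.7 mV

Series total: ΣR = 5.20 + 40.9 + 53.8 + 12.7 = 112.6 kΩ.
R_{R1..R3} = 5.20 + 40.9 + 53.8 = 99.90 kΩ.
Voltage divider: V = V_in · (99.90 / 112.6) = 18.8 × 0.8872 = 16.68 mV.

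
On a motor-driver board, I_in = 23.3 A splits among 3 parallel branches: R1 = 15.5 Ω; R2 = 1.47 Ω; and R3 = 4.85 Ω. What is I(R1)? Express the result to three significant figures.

ΣG = 1/15.5 + 1/1.47 + 1/4.85 = 0.9510.
By the current-divider rule, I = I_in · G_k/ΣG = 23.3 × 0.06784 = 1.581 A.

I ≈ 1.58 A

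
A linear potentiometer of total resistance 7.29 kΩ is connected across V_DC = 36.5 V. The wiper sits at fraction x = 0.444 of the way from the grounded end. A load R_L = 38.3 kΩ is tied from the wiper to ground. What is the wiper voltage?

V_out ≈ 15.5 V

The pot divides into 4.053 kΩ above the wiper and 3.237 kΩ below.
(x·R_p) ‖ R_L = 2.985 kΩ.
Loaded-divider output: V_out = 36.5 × 0.4241 = 15.48 V.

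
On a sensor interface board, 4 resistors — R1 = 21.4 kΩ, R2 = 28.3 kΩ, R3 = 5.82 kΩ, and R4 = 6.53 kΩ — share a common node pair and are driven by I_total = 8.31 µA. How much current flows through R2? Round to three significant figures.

I ≈ 0.721 µA

ΣG = 1/21.4 + 1/28.3 + 1/5.82 + 1/6.53 = 0.4070.
R2 takes the fraction G_k/ΣG = 0.03534/0.4070 = 0.08681, so I = 8.31 × 0.08681 = 0.7214 µA.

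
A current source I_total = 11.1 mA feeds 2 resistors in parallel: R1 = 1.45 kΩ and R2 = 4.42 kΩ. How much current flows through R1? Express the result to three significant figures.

I ≈ 8.36 mA

Two-branch current divider: I_k = I_total · R_other/(R_1 + R_2).
So I = 11.1 × 4.42/5.870 = 8.358 mA.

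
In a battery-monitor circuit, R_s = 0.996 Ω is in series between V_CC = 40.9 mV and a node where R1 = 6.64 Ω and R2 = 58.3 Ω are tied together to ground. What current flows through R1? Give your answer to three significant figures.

Combine the parallel branches: R_p = (1/6.64 + 1/58.3)⁻¹ = 5.961 Ω.
V_A = 40.9 × 5.961/6.957 = 35.04 mV.
I(R1) = V_A / R1 = 35.04/6.64 = 5.278 mA.

I ≈ 5.28 mA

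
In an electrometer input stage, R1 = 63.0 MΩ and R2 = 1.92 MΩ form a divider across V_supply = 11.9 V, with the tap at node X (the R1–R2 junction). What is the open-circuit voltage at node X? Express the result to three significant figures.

With X open, the divider is unloaded: V_th = 11.9 × 1.92/64.92 = 0.3519 V.

V_th ≈ 0.352 V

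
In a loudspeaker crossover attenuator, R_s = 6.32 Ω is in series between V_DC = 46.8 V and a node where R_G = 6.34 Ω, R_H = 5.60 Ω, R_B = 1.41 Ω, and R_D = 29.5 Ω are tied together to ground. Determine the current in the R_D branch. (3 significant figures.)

I ≈ 0.203 A

Equivalent of the parallel group: R_p = 0.9264 Ω.
V_A by voltage divider: V_A = 46.8 × 0.9264/(6.32 + 0.9264) = 5.983 V.
I(R_D) = V_A / R_D = 5.983/29.5 = 0.2028 A.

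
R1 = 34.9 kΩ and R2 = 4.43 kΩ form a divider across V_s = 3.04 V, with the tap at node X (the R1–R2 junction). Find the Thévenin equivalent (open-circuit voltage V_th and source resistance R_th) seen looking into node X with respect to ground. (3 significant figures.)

V_th ≈ 0.342 V, R_th ≈ 3.93 kΩ

V_th is the unloaded tap voltage: V_s · R2/(R1+R2) = 3.04 × 0.1126 = 0.3424 V.
Looking into X with the source shorted: R_th = R1·R2/(R1+R2) = 34.90 × 4.43/39.33 = 3.931 kΩ.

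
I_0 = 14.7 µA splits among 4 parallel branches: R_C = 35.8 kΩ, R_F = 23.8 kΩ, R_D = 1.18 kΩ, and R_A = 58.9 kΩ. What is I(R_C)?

I ≈ 0.439 µA

Total conductance ΣG = 1/35.8 + 1/23.8 + 1/1.18 + 1/58.9 = 0.9344 (units of 1/kΩ).
By the current-divider rule, I = I_0 · G_k/ΣG = 14.7 × 0.02989 = 0.4394 µA.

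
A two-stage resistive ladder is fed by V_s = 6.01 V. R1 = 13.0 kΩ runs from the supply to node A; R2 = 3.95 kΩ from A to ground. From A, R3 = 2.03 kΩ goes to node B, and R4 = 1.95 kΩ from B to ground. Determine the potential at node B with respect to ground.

Looking into the second stage from A: R3 + R4 = 3.980 kΩ appears in parallel with R2.
Effective lower resistance at A: R2 ‖ 3.980 = 1.982 kΩ.
First divider: V_A = V_s · 1.982/(13.0 + 1.982) = 0.7952 V.
V_B = V_A × 0.4899 = 0.3896 V.

V_B ≈ 0.390 V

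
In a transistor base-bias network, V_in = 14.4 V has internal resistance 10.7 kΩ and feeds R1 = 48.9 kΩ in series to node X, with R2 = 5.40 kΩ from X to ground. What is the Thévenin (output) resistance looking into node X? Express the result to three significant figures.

R_th ≈ 4.95 kΩ

R1' = 10.7 + 48.9 = 59.60 kΩ (source resistance + R1).
Looking into X with the source shorted: R_th = R1'·R2/(R1'+R2) = 59.60 × 5.40/65.00 = 4.951 kΩ.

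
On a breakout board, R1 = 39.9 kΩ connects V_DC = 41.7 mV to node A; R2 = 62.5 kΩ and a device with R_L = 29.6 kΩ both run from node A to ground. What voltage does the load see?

The load sits in parallel with R2, giving an effective lower resistance R2' = R2·R_L/(R2+R_L) = 20.09 kΩ.
Now apply the divider: V_out = 41.7 × 0.3349 = 13.96 mV.

V_out ≈ 14.0 mV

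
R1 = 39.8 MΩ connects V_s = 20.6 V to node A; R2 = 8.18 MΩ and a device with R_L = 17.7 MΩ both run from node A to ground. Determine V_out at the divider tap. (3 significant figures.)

V_out ≈ 2.54 V

First combine the lower leg with the load: R2 ‖ R_L = 5.595 MΩ.
Now apply the divider: V_out = 20.6 × 0.1232 = 2.539 V.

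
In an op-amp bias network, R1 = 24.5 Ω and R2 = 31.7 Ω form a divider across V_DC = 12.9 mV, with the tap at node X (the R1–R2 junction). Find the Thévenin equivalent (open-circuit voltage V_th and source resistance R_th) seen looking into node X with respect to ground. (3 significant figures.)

V_th is the unloaded tap voltage: V_DC · R2/(R1+R2) = 12.9 × 0.5641 = 7.276 mV.
Looking into X with the source shorted: R_th = R1·R2/(R1+R2) = 24.50 × 31.7/56.20 = 13.82 Ω.

V_th ≈ 7.28 mV, R_th ≈ 13.8 Ω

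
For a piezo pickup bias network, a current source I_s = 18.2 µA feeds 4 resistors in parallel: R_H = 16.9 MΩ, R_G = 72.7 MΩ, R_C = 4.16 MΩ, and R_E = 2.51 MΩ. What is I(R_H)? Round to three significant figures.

ΣG = 1/16.9 + 1/72.7 + 1/4.16 + 1/2.51 = 0.7117.
R_H takes the fraction G_k/ΣG = 0.05917/0.7117 = 0.08314, so I = 18.2 × 0.08314 = 1.513 µA.

I ≈ 1.51 µA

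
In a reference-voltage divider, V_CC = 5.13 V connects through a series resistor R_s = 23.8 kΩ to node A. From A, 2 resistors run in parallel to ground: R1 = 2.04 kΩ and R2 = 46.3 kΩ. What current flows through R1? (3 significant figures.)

I ≈ 0.191 mA

Parallel bank: R_p = 1/(1/2.04 + 1/46.3) = 1.954 kΩ.
Node voltage V_A = V_CC · R_p/(R_s + R_p) = 5.13 × 0.07587 = 0.3892 V.
Branch current I = V_A/R1 = 0.3892/2.04 = 0.1908 mA.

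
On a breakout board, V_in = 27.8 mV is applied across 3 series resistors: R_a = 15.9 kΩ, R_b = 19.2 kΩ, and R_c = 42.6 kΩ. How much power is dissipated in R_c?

P ≈ 5.45 nW

ΣR = 77.70 kΩ → I = 27.8/77.70 = 0.3578 µA.
P = I²R = 0.1280 × 42.6 = 5.453 nW.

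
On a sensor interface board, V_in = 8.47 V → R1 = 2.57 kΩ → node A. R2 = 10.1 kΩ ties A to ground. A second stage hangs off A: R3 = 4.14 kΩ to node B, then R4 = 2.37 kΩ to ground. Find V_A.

Node A sees R2 in parallel with the series input of stage 2, R3 + R4 = 6.510 kΩ.
R2 ‖ (R3+R4) = 3.959 kΩ.
So V_A = 8.47 × 0.6063 = 5.136 V.

V_A ≈ 5.14 V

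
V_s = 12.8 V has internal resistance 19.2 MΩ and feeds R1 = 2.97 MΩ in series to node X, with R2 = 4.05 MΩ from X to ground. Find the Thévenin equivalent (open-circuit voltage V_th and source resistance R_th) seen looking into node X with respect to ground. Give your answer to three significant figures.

V_th ≈ 1.98 V, R_th ≈ 3.42 MΩ

R1' = 19.2 + 2.97 = 22.17 MΩ (source resistance + R1).
Open-circuit (no load on X): V_th = V_s · R2/(R1' + R2) = 12.8 × 4.05/(22.17 + 4.05) = 1.977 V.
Looking into X with the source shorted: R_th = R1'·R2/(R1'+R2) = 22.17 × 4.05/26.22 = 3.424 MΩ.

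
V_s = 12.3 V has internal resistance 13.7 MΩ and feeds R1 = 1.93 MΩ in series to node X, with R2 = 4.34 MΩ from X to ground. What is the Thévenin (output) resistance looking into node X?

R_th ≈ 3.40 MΩ

R1' = 13.7 + 1.93 = 15.63 MΩ (source resistance + R1).
With V_s suppressed (replaced by a short), R_th = R1' ‖ R2 = (15.63 × 4.34)/(15.63 + 4.34) = 3.397 MΩ.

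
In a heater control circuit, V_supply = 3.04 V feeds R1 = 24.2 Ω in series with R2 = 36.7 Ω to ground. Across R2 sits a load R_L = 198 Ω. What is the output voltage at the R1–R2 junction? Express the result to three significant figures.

The load sits in parallel with R2, giving an effective lower resistance R2' = R2·R_L/(R2+R_L) = 30.96 Ω.
Now apply the divider: V_out = 3.04 × 0.5613 = 1.706 V.

V_out ≈ 1.71 V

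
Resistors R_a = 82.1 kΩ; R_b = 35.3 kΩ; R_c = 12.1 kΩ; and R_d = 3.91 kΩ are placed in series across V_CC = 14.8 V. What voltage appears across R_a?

ΣR = 82.1 + 35.3 + 12.1 + 3.91 = 133.4 kΩ.
By the voltage-divider rule, V = 14.8 × 82.10/133.4 = 9.108 V.

V ≈ 9.11 V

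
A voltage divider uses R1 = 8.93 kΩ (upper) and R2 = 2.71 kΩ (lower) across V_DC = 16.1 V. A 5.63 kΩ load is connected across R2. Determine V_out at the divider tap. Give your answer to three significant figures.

V_out ≈ 2.74 V

First combine the lower leg with the load: R2 ‖ R_L = 1.829 kΩ.
Then V_out = V_DC · R2'/(R1 + R2') = 16.1 × 1.829/10.76 = 2.737 V.
(Unloaded it would be 3.75 V; the load pulls it down.)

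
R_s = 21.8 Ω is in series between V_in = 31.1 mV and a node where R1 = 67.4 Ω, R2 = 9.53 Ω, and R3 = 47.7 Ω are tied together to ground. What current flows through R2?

I ≈ 0.802 mA

Combine the parallel branches: R_p = (1/67.4 + 1/9.53 + 1/47.7)⁻¹ = 7.106 Ω.
V_A = 31.1 × 7.106/28.91 = 7.645 mV.
Branch current I = V_A/R2 = 7.645/9.53 = 0.8022 mA.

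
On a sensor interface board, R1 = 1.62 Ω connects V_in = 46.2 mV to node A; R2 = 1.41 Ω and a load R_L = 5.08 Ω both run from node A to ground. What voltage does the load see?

The load sits in parallel with R2, giving an effective lower resistance R2' = R2·R_L/(R2+R_L) = 1.104 Ω.
Then V_out = V_in · R2'/(R1 + R2') = 46.2 × 1.104/2.724 = 18.72 mV.

V_out ≈ 18.7 mV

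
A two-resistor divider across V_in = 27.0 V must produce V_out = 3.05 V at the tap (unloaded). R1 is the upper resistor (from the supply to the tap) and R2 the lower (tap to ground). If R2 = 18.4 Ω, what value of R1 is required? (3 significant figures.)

R1 ≈ 144 Ω

V_out/V_in = R2/(R1+R2) = 0.1130.
R1 = R2·(1/k − 1) = 18.4 × 7.852 = 144.5 Ω.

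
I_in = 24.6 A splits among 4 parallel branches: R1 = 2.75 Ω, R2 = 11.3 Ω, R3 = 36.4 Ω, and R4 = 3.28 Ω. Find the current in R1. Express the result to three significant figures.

I ≈ 11.4 A

Total conductance ΣG = 1/2.75 + 1/11.3 + 1/36.4 + 1/3.28 = 0.7845 (units of 1/Ω).
By the current-divider rule, I = I_in · G_k/ΣG = 24.6 × 0.4635 = 11.40 A.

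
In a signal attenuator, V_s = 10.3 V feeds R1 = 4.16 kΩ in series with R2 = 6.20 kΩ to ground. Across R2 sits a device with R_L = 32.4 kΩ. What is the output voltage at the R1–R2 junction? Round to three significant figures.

V_out ≈ 5.72 V

First combine the lower leg with the load: R2 ‖ R_L = 5.204 kΩ.
Then V_out = V_s · R2'/(R1 + R2') = 10.3 × 5.204/9.364 = 5.724 V.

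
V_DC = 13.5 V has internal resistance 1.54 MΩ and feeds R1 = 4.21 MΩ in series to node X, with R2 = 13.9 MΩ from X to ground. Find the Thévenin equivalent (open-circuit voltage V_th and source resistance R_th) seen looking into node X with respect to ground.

R1' = 1.54 + 4.21 = 5.750 MΩ (source resistance + R1).
With X open, the divider is unloaded: V_th = 13.5 × 13.9/19.65 = 9.550 V.
Looking into X with the source shorted: R_th = R1'·R2/(R1'+R2) = 5.750 × 13.9/19.65 = 4.067 MΩ.

V_th ≈ 9.55 V, R_th ≈ 4.07 MΩ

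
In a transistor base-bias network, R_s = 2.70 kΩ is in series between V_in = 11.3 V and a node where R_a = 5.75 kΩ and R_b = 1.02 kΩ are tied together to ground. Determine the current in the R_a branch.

I ≈ 0.477 mA

Equivalent of the parallel group: R_p = 0.8663 kΩ.
V_A by voltage divider: V_A = 11.3 × 0.8663/(2.70 + 0.8663) = 2.745 V.
I(R_a) = V_A / R_a = 2.745/5.75 = 0.4774 mA.
(Check via current divider: I_total = 3.169 mA; share G_k/ΣG = 0.1507 → same result.)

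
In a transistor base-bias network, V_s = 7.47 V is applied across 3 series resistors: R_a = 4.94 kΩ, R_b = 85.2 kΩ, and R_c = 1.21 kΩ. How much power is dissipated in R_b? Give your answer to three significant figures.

P ≈ 0.570 mW

The common current is I = 7.47/91.35 = 0.08177 mA.
P = I²R = 0.006687 × 85.2 = 0.5697 mW.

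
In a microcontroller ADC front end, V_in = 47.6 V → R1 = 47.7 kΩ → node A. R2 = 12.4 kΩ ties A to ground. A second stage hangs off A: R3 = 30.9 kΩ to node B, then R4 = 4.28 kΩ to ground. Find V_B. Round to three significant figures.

Node A sees R2 in parallel with the series input of stage 2, R3 + R4 = 35.18 kΩ.
Effective lower resistance at A: R2 ‖ 35.18 = 9.168 kΩ.
V_A = 47.6 × 9.168/(47.7 + 9.168) = 7.674 V.
Then the unloaded second divider: V_B = V_A × R4/(R3+R4) = 7.674 × 0.1217 = 0.9336 V.

V_B ≈ 0.934 V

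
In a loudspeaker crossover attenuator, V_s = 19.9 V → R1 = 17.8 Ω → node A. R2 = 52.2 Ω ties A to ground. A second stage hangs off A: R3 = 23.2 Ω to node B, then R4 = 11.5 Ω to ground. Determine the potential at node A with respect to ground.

V_A ≈ 10.7 V

Node A sees R2 in parallel with the series input of stage 2, R3 + R4 = 34.70 Ω.
Effective lower resistance at A: R2 ‖ 34.70 = 20.84 Ω.
V_A = 19.9 × 20.84/(17.8 + 20.84) = 10.73 V.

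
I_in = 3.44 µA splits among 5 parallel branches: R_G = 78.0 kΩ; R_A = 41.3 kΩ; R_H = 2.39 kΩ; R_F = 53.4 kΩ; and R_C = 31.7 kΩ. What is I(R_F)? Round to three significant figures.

I ≈ 0.127 µA

ΣG = 1/78.0 + 1/41.3 + 1/2.39 + 1/53.4 + 1/31.7 = 0.5057.
R_F takes the fraction G_k/ΣG = 0.01873/0.5057 = 0.03703, so I = 3.44 × 0.03703 = 0.1274 µA.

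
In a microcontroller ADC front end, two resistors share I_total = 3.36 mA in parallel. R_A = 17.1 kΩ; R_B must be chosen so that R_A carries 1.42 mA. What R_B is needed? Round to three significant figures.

R_B ≈ 12.5 kΩ

Two-branch current divider: I_A = I_total · R_B/(R_A + R_B).
With f = 0.4226, R_B = R_A · f/(1−f) = 17.1 × 0.7320 = 12.52 kΩ.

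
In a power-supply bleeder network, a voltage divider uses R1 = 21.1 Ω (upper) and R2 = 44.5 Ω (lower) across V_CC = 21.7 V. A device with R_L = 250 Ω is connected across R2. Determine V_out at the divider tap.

V_out ≈ 13.9 V

R2 ‖ R_L = (44.5 × 250)/(44.5 + 250) = 37.78 Ω.
Voltage divider with the loaded lower leg: V_out = 21.7 × 37.78/(21.1 + 37.78) = 21.7 × 0.6416 = 13.92 V.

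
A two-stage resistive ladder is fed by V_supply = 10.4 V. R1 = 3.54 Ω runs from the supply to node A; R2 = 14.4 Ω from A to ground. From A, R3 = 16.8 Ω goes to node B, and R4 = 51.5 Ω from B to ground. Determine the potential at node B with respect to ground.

Looking into the second stage from A: R3 + R4 = 68.30 Ω appears in parallel with R2.
R2 ‖ (R3+R4) = 11.89 Ω.
So V_A = 10.4 × 0.7706 = 8.014 V.
Then the unloaded second divider: V_B = V_A × R4/(R3+R4) = 8.014 × 0.7540 = 6.043 V.

V_B ≈ 6.04 V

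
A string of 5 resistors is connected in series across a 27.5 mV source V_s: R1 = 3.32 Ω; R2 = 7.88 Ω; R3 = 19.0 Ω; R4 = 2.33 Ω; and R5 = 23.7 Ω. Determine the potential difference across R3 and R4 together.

Total series resistance ΣR = 3.32 + 7.88 + 19.0 + 2.33 + 23.7 = 56.23 Ω.
R_{R3..R4} = 19.0 + 2.33 = 21.33 Ω.
V = V_s · R/ΣR = 27.5 × 0.3793 = 10.43 mV.

V ≈ 10.4 mV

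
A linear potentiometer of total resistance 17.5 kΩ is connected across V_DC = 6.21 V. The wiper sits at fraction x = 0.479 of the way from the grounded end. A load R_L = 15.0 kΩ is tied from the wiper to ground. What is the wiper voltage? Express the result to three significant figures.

V_out ≈ 2.30 V

The pot divides into 9.117 kΩ above the wiper and 8.383 kΩ below.
R_L loads the lower segment: effective lower R = 5.377 kΩ.
Then V_out = V_DC · 5.377/(9.117 + 5.377) = 2.304 V.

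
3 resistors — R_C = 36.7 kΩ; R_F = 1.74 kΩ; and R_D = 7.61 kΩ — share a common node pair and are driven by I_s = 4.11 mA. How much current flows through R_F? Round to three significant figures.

ΣG = 1/36.7 + 1/1.74 + 1/7.61 = 0.7334.
Current divider: I(R_F) = I_s · G_k/ΣG = 4.11 × (0.5747/0.7334) = 4.11 × 0.7837 = 3.221 mA.

I ≈ 3.22 mA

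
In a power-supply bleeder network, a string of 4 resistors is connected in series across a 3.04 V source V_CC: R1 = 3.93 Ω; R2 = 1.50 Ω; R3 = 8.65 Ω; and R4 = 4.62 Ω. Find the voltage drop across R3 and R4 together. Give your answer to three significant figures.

V ≈ 2.16 V

Series total: ΣR = 3.93 + 1.50 + 8.65 + 4.62 = 18.70 Ω.
R_{R3..R4} = 8.65 + 4.62 = 13.27 Ω.
By the voltage-divider rule, V = 3.04 × 13.27/18.70 = 2.157 V.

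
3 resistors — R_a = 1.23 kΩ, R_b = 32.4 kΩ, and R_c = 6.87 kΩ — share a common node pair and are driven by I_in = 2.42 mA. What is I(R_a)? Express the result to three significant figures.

ΣG = 1/1.23 + 1/32.4 + 1/6.87 = 0.9894.
Current divider: I(R_a) = I_in · G_k/ΣG = 2.42 × (0.8130/0.9894) = 2.42 × 0.8217 = 1.988 mA.

I ≈ 1.99 mA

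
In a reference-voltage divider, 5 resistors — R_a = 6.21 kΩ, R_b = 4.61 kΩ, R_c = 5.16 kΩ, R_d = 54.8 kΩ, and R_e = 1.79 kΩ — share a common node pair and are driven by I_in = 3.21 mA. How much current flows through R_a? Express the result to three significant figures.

Conductances: ΣG = 1/6.21 + 1/4.61 + 1/5.16 + 1/54.8 + 1/1.79 = 1.149 (1/kΩ).
R_a takes the fraction G_k/ΣG = 0.1610/1.149 = 0.1402, so I = 3.21 × 0.1402 = 0.4500 mA.

I ≈ 0.450 mA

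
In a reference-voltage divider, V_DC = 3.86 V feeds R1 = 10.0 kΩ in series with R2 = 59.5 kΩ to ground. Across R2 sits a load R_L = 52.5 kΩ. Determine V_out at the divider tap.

First combine the lower leg with the load: R2 ‖ R_L = 27.89 kΩ.
Voltage divider with the loaded lower leg: V_out = 3.86 × 27.89/(10.0 + 27.89) = 3.86 × 0.7361 = 2.841 V.

V_out ≈ 2.84 V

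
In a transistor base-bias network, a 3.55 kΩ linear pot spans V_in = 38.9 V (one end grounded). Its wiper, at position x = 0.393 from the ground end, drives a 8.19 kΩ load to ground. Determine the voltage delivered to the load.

V_out ≈ 13.9 V

Split the track: R_lower = x·R_p = 1.395 kΩ, R_upper = (1−x)·R_p = 2.155 kΩ.
(x·R_p) ‖ R_L = 1.192 kΩ.
Loaded-divider output: V_out = 38.9 × 0.3562 = 13.86 V.
(Unloaded: V_out = x·V_in = 15.3 V.)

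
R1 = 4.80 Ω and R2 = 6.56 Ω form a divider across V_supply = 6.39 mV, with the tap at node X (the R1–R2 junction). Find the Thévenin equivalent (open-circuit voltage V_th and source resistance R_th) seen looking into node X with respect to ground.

V_th ≈ 3.69 mV, R_th ≈ 2.77 Ω

With X open, the divider is unloaded: V_th = 6.39 × 6.56/11.36 = 3.690 mV.
Looking into X with the source shorted: R_th = R1·R2/(R1+R2) = 4.800 × 6.56/11.36 = 2.772 Ω.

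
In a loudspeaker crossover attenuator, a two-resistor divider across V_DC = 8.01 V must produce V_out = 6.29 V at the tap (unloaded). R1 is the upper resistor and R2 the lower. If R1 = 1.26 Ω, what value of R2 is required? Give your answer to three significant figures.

V_out/V_DC = R2/(R1+R2) = 0.7853.
R2 = R1 · 0.7853/(1 − 0.7853) = 4.608 Ω.

R2 ≈ 4.61 Ω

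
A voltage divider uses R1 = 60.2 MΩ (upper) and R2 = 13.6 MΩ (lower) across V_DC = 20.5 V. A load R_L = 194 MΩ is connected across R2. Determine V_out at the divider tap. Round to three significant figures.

V_out ≈ 3.57 V

First combine the lower leg with the load: R2 ‖ R_L = 12.71 MΩ.
Voltage divider with the loaded lower leg: V_out = 20.5 × 12.71/(60.2 + 12.71) = 20.5 × 0.1743 = 3.573 V.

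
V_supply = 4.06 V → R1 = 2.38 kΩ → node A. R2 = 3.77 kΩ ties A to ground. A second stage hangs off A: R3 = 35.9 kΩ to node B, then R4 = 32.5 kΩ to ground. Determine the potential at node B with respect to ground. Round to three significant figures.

V_B ≈ 1.16 V

Looking into the second stage from A: R3 + R4 = 68.40 kΩ appears in parallel with R2.
Effective lower resistance at A: R2 ‖ 68.40 = 3.573 kΩ.
First divider: V_A = V_supply · 3.573/(2.38 + 3.573) = 2.437 V.
V_B = V_A × 0.4751 = 1.158 V.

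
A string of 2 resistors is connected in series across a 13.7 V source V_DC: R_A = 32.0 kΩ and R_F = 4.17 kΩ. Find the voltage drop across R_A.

V ≈ 12.1 V

ΣR = 32.0 + 4.17 = 36.17 kΩ.
Voltage divider: V = V_DC · (32.00 / 36.17) = 13.7 × 0.8847 = 12.12 V.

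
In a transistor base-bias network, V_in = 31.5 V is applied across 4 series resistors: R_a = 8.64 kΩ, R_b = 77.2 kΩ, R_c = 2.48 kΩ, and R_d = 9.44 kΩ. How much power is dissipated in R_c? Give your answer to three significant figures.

P ≈ 0.257 mW

Series current I = V_in/ΣR = 31.5/97.76 = 0.3222 mA.
P = I²R = 0.1038 × 2.48 = 0.2575 mW.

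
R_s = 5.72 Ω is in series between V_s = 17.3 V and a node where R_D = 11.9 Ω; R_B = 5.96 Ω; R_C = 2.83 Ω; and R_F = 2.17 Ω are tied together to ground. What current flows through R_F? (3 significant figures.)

I ≈ 1.12 A

Combine the parallel branches: R_p = (1/11.9 + 1/5.96 + 1/2.83 + 1/2.17)⁻¹ = 0.9381 Ω.
Node voltage V_A = V_s · R_p/(R_s + R_p) = 17.3 × 0.1409 = 2.437 V.
I(R_F) = V_A / R_F = 2.437/2.17 = 1.123 A.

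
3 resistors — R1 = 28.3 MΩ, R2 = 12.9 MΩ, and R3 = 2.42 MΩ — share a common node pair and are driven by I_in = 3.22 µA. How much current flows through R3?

I ≈ 2.53 µA

Conductances: ΣG = 1/28.3 + 1/12.9 + 1/2.42 = 0.5261 (1/MΩ).
By the current-divider rule, I = I_in · G_k/ΣG = 3.22 × 0.7855 = 2.529 µA.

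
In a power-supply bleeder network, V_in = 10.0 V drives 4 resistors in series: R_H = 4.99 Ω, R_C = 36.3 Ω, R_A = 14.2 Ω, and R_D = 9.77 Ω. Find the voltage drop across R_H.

Total series resistance ΣR = 4.99 + 36.3 + 14.2 + 9.77 = 65.26 Ω.
By the voltage-divider rule, V = 10.0 × 4.990/65.26 = 0.7646 V.

V ≈ 0.765 V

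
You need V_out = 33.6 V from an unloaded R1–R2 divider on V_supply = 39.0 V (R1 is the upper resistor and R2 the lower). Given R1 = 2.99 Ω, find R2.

Required fraction k = V_out/V_supply = 0.8615.
So R2 = R1 · V_out/(V_supply − V_out) = 2.99 × 33.6/(39.0 − 33.6) = 2.99 × 6.222 = 18.60 Ω.

R2 ≈ 18.6 Ω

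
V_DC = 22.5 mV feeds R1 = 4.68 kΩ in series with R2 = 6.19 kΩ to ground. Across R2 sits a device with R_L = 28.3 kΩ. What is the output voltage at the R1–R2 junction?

First combine the lower leg with the load: R2 ‖ R_L = 5.079 kΩ.
Voltage divider with the loaded lower leg: V_out = 22.5 × 5.079/(4.68 + 5.079) = 22.5 × 0.5204 = 11.71 mV.

V_out ≈ 11.7 mV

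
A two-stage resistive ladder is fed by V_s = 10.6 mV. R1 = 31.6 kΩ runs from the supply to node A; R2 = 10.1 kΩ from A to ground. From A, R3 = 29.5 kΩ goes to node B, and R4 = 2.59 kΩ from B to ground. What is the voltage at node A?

V_A ≈ 2.07 mV

Node A sees R2 in parallel with the series input of stage 2, R3 + R4 = 32.09 kΩ.
R2 ‖ (R3+R4) = 7.682 kΩ.
First divider: V_A = V_s · 7.682/(31.6 + 7.682) = 2.073 mV.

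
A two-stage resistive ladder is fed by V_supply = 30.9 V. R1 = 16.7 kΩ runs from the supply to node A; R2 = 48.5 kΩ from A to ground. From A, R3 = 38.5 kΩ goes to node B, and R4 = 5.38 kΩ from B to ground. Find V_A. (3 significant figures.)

Looking into the second stage from A: R3 + R4 = 43.88 kΩ appears in parallel with R2.
R2 ‖ (R3+R4) = 23.04 kΩ.
V_A = 30.9 × 23.04/(16.7 + 23.04) = 17.91 V.

V_A ≈ 17.9 V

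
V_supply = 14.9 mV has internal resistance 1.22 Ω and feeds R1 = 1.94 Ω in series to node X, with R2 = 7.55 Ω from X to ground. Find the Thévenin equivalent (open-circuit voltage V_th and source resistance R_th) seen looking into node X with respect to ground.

V_th ≈ 10.5 mV, R_th ≈ 2.23 Ω

R1' = 1.22 + 1.94 = 3.160 Ω (source resistance + R1).
Open-circuit (no load on X): V_th = V_supply · R2/(R1' + R2) = 14.9 × 7.55/(3.160 + 7.55) = 10.50 mV.
Looking into X with the source shorted: R_th = R1'·R2/(R1'+R2) = 3.160 × 7.55/10.71 = 2.228 Ω.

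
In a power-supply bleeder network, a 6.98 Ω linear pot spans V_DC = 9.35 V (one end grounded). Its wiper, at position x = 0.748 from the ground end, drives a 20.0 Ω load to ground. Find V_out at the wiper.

Lower segment x·R_p = 5.221 Ω; upper segment (1−x)·R_p = 1.759 Ω.
R_L loads the lower segment: effective lower R = 4.140 Ω.
Loaded-divider output: V_out = 9.35 × 0.7018 = 6.562 V.

V_out ≈ 6.56 V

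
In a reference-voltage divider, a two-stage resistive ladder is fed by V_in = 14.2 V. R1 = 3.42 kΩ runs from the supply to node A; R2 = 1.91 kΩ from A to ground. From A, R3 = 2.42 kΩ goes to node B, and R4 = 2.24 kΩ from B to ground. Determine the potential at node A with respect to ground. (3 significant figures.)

The second stage (R3 + R4 = 4.660 kΩ) loads node A in parallel with R2.
R2 ‖ (R3+R4) = 1.355 kΩ.
So V_A = 14.2 × 0.2837 = 4.029 V.

V_A ≈ 4.03 V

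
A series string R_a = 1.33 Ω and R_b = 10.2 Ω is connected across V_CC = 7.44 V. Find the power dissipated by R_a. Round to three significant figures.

P ≈ 0.554 W

ΣR = 11.53 Ω → I = 7.44/11.53 = 0.6453 A.
V(R_a) = I·R = 0.8582 V; P = V·I = 0.8582 × 0.6453 = 0.5538 W.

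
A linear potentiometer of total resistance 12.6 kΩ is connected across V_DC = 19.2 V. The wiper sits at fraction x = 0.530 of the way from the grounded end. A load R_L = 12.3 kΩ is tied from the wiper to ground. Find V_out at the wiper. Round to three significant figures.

Lower segment x·R_p = 6.678 kΩ; upper segment (1−x)·R_p = 5.922 kΩ.
R_L loads the lower segment: effective lower R = 4.328 kΩ.
Loaded-divider output: V_out = 19.2 × 0.4223 = 8.107 V.
(Unloaded: V_out = x·V_DC = 10.2 V.)

V_out ≈ 8.11 V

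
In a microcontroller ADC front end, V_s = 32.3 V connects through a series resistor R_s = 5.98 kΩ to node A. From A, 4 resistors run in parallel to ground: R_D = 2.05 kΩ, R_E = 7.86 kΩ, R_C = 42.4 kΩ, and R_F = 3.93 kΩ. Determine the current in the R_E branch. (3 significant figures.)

Combine the parallel branches: R_p = (1/2.05 + 1/7.86 + 1/42.4 + 1/3.93)⁻¹ = 1.120 kΩ.
V_A = 32.3 × 1.120/7.100 = 5.094 V.
Branch current I = V_A/R_E = 5.094/7.86 = 0.6481 mA.
(Equivalently: I_total = 4.549 mA, then current-divider fraction G_k/ΣG = 0.1425.)

I ≈ 0.648 mA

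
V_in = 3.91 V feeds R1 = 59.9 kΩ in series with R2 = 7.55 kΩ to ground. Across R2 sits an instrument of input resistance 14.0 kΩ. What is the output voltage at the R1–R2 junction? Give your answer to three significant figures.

The load sits in parallel with R2, giving an effective lower resistance R2' = R2·R_L/(R2+R_L) = 4.905 kΩ.
Now apply the divider: V_out = 3.91 × 0.07569 = 0.2959 V.

V_out ≈ 0.296 V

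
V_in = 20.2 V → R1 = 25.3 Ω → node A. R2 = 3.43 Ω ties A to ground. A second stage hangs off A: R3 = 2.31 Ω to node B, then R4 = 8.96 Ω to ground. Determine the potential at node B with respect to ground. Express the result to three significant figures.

Looking into the second stage from A: R3 + R4 = 11.27 Ω appears in parallel with R2.
R2 ‖ (R3+R4) = 2.630 Ω.
First divider: V_A = V_in · 2.630/(25.3 + 2.630) = 1.902 V.
V_B = V_A × 0.7950 = 1.512 V.

V_B ≈ 1.51 V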